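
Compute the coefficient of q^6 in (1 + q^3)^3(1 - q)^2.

(1 + q^3)^3 has coefficients 1,0,0,3,0,0,3 for degrees 0…6.
(1 - q)^2 has coefficients 1,-2,1,0,0,0,0 for degrees 0…6.
[q^6] = 1·0 + 3·0 + 3·1 = 3.

3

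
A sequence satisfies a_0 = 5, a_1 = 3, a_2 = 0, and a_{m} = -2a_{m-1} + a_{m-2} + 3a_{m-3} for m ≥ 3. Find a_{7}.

The ordinary generating function has denominator 1 + 2z - z^2 - 3z^3.
Iterating the recurrence: a_0,…,a_{7} = 5, 3, 0, 18, -27, 72, -117, 225.

225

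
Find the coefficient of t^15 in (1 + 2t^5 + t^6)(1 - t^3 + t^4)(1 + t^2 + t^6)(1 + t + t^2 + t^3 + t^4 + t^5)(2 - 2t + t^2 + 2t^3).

18

(1 + 2t^5 + t^6) has coefficients 1,0,0,0,0,2,1 for degrees 0…6.
(1 - t^3 + t^4) has coefficients 1,0,0,-1,1,0,0,0,0,0,0,0,0,0,0,0 for degrees 0…15.
Multiplying by (1 + t^2 + t^6) gives running coefficients 1,0,1,-1,1,-1,2,0,0,-1,1,0,0,0,0,0 for degrees 0…15.
Multiplying by (1 + t + t^2 + t^3 + t^4 + t^5) gives running coefficients 1,1,2,1,2,1,2,2,1,1,1,2,0,0,0,1 for degrees 0…15.
Finally multiplying by (2 - 2t + t^2 + 2t^3), the product of all factors after the first has coefficients 2,0,3,1,6,3,6,5,2,6,5,5,-1,4,4,2 for degrees 0…15.
[t^15] = 1·2 + 2·5 + 1·6 = 18.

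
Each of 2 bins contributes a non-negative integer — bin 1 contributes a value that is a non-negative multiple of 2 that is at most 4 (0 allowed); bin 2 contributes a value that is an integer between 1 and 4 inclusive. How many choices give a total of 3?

The generating function for the choices is (1 + x^2 + x^4)·(x + x^2 + x^3 + x^4); the count is [x^3].
(1 + x^2 + x^4) has coefficients 1,0,1,0 for degrees 0…3.
(x + x^2 + x^3 + x^4) has coefficients 0,1,1,1 for degrees 0…3.
[x^3] = 1·1 + 1·1 = 2.

2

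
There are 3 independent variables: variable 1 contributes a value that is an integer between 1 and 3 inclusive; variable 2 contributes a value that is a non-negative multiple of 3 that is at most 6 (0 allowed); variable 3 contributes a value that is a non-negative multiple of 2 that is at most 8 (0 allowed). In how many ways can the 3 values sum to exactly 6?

3

The generating function for the choices is (t + t² + t³)·(1 + t³ + t⁶)·(1 + t² + t⁴ + t⁶ + t⁸); the count is [t⁶].
(t + t² + t³) has coefficients 0,1,1,1 for degrees 0…3.
(1 + t³ + t⁶) has coefficients 1,0,0,1,0,0,1 for degrees 0…6.
Finally multiplying by (1 + t² + t⁴ + t⁶ + t⁸), the product of all factors after the first has coefficients 1,0,1,1,1,1,2 for degrees 0…6.
[t⁶] = 1·1 + 1·1 + 1·1 = 3.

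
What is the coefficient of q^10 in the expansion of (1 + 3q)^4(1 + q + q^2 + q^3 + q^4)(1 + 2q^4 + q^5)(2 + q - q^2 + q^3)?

2086

(1 + 3q)^4 has coefficients 1,12,54,108,81 for degrees 0…4.
(1 + q + q^2 + q^3 + q^4) has coefficients 1,1,1,1,1,0,0,0,0,0,0 for degrees 0…10.
Multiplying by (1 + 2q^4 + q^5) gives running coefficients 1,1,1,1,3,3,3,3,3,1,0 for degrees 0…10.
Finally multiplying by (2 + q - q^2 + q^3), the product of all factors after the first has coefficients 2,3,2,3,7,9,7,9,9,5,1 for degrees 0…10.
[q^10] = 1·1 + 12·5 + 54·9 + 108·9 + 81·7 = 2086.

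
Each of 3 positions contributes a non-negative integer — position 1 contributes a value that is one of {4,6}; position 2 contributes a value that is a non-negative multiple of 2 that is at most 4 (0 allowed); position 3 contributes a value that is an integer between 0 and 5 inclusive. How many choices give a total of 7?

The generating function for the choices is (x⁴ + x⁶)·(1 + x² + x⁴)·(1 + x + x² + x³ + x⁴ + x⁵); the count is [x⁷].
(x⁴ + x⁶) has coefficients 0,0,0,0,1,0,1 for degrees 0…6.
(1 + x² + x⁴) has coefficients 1,0,1,0,1,0,0,0 for degrees 0…7.
Finally multiplying by (1 + x + x² + x³ + x⁴ + x⁵), the product of all factors after the first has coefficients 1,1,2,2,3,3,2,2 for degrees 0…7.
[x⁷] = 1·2 + 1·1 = 3.

3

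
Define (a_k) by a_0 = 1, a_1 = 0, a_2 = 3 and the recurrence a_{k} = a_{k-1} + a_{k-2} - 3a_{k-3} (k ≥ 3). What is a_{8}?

The ordinary generating function has denominator 1 - y - y^2 + 3y^3.
Iterating the recurrence: a_0,…,a_{8} = 1, 0, 3, 0, 3, -6, -3, -18, -3.

-3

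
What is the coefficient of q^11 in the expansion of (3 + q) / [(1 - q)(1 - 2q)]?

Partial fractions give a closed form: a_n = (-4)·1^n + (7)·2^n.
At n = 11: a_11 = 14332.

14332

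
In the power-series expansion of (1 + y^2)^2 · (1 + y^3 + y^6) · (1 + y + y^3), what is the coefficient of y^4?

(1 + y^2)^2 has coefficients 1,0,2,0,1 for degrees 0…4.
(1 + y^3 + y^6) has coefficients 1,0,0,1,0 for degrees 0…4.
Finally multiplying by (1 + y + y^3), the product of all factors after the first has coefficients 1,1,0,2,1 for degrees 0…4.
[y^4] = 1·1 + 2·0 + 1·1 = 2.

2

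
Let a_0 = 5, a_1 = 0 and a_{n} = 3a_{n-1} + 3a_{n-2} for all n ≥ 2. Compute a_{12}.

The ordinary generating function has denominator 1 - 3x - 3x^2.
Iterating the recurrence: a_0,…,a_{12} = 5, 0, 15, 45, 180, 675, 2565, 9720, 36855, 139725, 529740, 2008395, 7614405.

7614405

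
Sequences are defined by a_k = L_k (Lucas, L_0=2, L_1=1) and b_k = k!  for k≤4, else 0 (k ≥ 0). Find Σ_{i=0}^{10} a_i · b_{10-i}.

899

This is [x^10] in the product of the two ordinary generating functions.
Σ = 2·0 + 1·0 + 3·0 + 4·0 + 7·0 + 11·0 + 18·24 + 29·6 + 47·2 + 76·1 + 123·1 = 899.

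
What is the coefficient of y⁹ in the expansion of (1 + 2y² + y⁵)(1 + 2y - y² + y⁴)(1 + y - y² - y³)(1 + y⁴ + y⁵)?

-7

(1 + 2y² + y⁵) has coefficients 1,0,2,0,0,1 for degrees 0…5.
(1 + 2y - y² + y⁴) has coefficients 1,2,-1,0,1,0,0,0,0,0 for degrees 0…9.
Multiplying by (1 + y - y² - y³) gives running coefficients 1,3,0,-4,0,2,-1,-1,0,0 for degrees 0…9.
Finally multiplying by (1 + y⁴ + y⁵), the product of all factors after the first has coefficients 1,3,0,-4,1,6,2,-5,-4,2 for degrees 0…9.
[y⁹] = 1·2 + 2·(-5) + 1·1 = -7.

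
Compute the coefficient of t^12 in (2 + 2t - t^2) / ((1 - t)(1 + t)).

The denominator gives the recurrence a_n = a_(n−2) for n ≥ 3; the numerator fixes a_0 = 2, a_1 = 2, a_2 = 1.
Iterating: 2, 2, 1, 2, 1, 2, 1, 2, 1, 2, 1, 2, 1, so a_12 = 1.

1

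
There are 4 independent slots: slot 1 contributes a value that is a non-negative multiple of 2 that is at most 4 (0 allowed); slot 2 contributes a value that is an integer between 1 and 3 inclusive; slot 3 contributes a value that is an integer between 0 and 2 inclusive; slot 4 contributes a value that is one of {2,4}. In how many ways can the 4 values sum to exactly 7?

9

The generating function for the choices is (1 + x² + x⁴)·(x + x² + x³)·(1 + x + x²)·(x² + x⁴); the count is [x⁷].
(1 + x² + x⁴) has coefficients 1,0,1,0,1 for degrees 0…4.
(x + x² + x³) has coefficients 0,1,1,1,0,0,0,0 for degrees 0…7.
Multiplying by (1 + x + x²) gives running coefficients 0,1,2,3,2,1,0,0 for degrees 0…7.
Finally multiplying by (x² + x⁴), the product of all factors after the first has coefficients 0,0,0,1,2,4,4,4 for degrees 0…7.
[x⁷] = 1·4 + 1·4 + 1·1 = 9.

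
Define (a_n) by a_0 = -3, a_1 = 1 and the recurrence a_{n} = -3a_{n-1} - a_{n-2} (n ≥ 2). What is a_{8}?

144

The ordinary generating function has denominator 1 + 3z + z^2.
Iterating the recurrence: a_0,…,a_{8} = -3, 1, 0, -1, 3, -8, 21, -55, 144.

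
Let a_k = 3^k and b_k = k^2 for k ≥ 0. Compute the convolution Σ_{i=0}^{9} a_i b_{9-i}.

Write out a_i and b_{9-i} for i = 0,…,9 and sum the products.
Σ = 1·81 + 3·64 + 9·49 + 27·36 + 81·25 + 243·16 + 729·9 + 2187·4 + 6561·1 + 19683·0 = 29469.

29469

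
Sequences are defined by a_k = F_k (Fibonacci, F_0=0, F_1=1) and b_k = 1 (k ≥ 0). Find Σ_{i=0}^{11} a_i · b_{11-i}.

This is [x^11] in the product of the two ordinary generating functions.
Σ = 0·1 + 1·1 + 1·1 + 2·1 + 3·1 + 5·1 + 8·1 + 13·1 + 21·1 + 34·1 + 55·1 + 89·1 = 232.

232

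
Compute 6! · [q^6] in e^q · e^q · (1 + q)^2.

The EGF product rule gives c_6 = Σ_{k_1+k_2+k_3=6} C(6; k_1,k_2,k_3) · ∏ g_i(k_i), where e^q gives (1)^k; e^q gives (1)^k; (1+q)^2 gives the falling factorial (2)_k.
g_1(k) for k = 0…6: 1, 1, 1, 1, 1, 1, 1.
g_2(k) for k = 0…6: 1, 1, 1, 1, 1, 1, 1.
g_3(k) for k = 0…6: 1, 2, 2, 0, 0, 0, 0.
First combine the last two factors: h(k) = Σ_j C(k,j)·g_2(j)·g_3(k−j) for k = 0…6: 1, 3, 7, 13, 21, 31, 43.
c_6 = Σ_k C(6,k)·g_1(k)·h(6−k) = 1·1·43 + 6·1·31 + 15·1·21 + 20·1·13 + 15·1·7 + 6·1·3 + 1·1·1 = 43 + 186 + 315 + 260 + 105 + 18 + 1 = 928.

928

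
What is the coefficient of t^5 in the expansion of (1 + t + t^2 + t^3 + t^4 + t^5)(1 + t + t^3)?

3

(1 + t + t^2 + t^3 + t^4 + t^5) has coefficients 1,1,1,1,1,1 for degrees 0…5.
(1 + t + t^3) has coefficients 1,1,0,1,0,0 for degrees 0…5.
[t^5] = 1·0 + 1·0 + 1·1 + 1·0 + 1·1 + 1·1 = 3.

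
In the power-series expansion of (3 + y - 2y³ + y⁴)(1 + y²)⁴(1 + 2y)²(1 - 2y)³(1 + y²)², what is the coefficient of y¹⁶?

(3 + y - 2y³ + y⁴) has coefficients 3,1,0,-2,1 for degrees 0…4.
(1 + y²)⁴ has coefficients 1,0,4,0,6,0,4,0,1,0,0,0,0,0,0,0,0 for degrees 0…16.
Multiplying by (1 + 2y)² gives running coefficients 1,4,8,16,22,24,28,16,17,4,4,0,0,0,0,0,0 for degrees 0…16.
Multiplying by (1 - 2y)³ gives running coefficients 1,-2,-4,8,-10,20,20,-40,65,-130,56,-112,16,-32,0,0,0 for degrees 0…16.
Finally multiplying by (1 + y²)², the product of all factors after the first has coefficients 1,-2,-2,4,-17,34,-4,8,95,-190,206,-412,193,-386,88,-176,16 for degrees 0…16.
[y¹⁶] = 3·16 + 1·(-176) − 2·(-386) + 1·193 = 837.

837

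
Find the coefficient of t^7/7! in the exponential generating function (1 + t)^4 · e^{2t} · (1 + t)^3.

671568

The EGF product rule gives c_7 = Σ_{k_1+k_2+k_3=7} C(7; k_1,k_2,k_3) · ∏ g_i(k_i), where (1+t)^4 gives the falling factorial (4)_k; e^{2t} gives (2)^k; (1+t)^3 gives the falling factorial (3)_k.
g_1(k) for k = 0…7: 1, 4, 12, 24, 24, 0, 0, 0.
g_2(k) for k = 0…7: 1, 2, 4, 8, 16, 32, 64, 128.
g_3(k) for k = 0…7: 1, 3, 6, 6, 0, 0, 0, 0.
First combine the last two factors: h(k) = Σ_j C(k,j)·g_2(j)·g_3(k−j) for k = 0…7: 1, 5, 22, 86, 304, 992, 3040, 8864.
c_7 = Σ_k C(7,k)·g_1(k)·h(7−k) = 1·1·8864 + 7·4·3040 + 21·12·992 + 35·24·304 + 35·24·86 = 8864 + 85120 + 249984 + 255360 + 72240 = 671568.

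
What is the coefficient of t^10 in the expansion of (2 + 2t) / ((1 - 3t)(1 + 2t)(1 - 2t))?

The denominator gives the recurrence a_n = 3a_(n−1) + 4a_(n−2) − 12a_(n−3) for n ≥ 3; the numerator fixes a_0 = 2, a_1 = 8, a_2 = 32.
Iterating: 2, 8, 32, 104, 344, 1064, 3320, 10088, 30776, 92840, 280568, so a_10 = 280568.

280568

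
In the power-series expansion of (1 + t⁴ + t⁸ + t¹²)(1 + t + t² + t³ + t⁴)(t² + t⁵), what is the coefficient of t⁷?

2

(1 + t⁴ + t⁸ + t¹²) has coefficients 1,0,0,0,1,0,0,0 for degrees 0…7.
(1 + t + t² + t³ + t⁴) has coefficients 1,1,1,1,1,0,0,0 for degrees 0…7.
Finally multiplying by (t² + t⁵), the product of all factors after the first has coefficients 0,0,1,1,1,2,2,1 for degrees 0…7.
[t⁷] = 1·1 + 1·1 = 2.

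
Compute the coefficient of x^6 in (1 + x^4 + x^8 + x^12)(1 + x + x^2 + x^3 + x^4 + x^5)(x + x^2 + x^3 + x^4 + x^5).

(1 + x^4 + x^8 + x^12) has coefficients 1,0,0,0,1,0,0 for degrees 0…6.
(1 + x + x^2 + x^3 + x^4 + x^5) has coefficients 1,1,1,1,1,1,0 for degrees 0…6.
Finally multiplying by (x + x^2 + x^3 + x^4 + x^5), the product of all factors after the first has coefficients 0,1,2,3,4,5,5 for degrees 0…6.
[x^6] = 1·5 + 1·2 = 7.

7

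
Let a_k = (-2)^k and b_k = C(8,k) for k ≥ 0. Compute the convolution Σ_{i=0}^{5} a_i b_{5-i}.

The convolution is the x^5 coefficient of A(x)B(x).
Σ = 1·56 − 2·70 + 4·56 − 8·28 + 16·8 − 32·1 = 12.

12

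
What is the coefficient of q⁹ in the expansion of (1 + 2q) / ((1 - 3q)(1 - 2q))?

Partial fractions give a closed form: a_n = (5)·3^n + (-4)·2^n.
At n = 9: a_9 = 96367.

96367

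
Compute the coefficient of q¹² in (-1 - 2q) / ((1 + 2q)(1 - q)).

The denominator gives the recurrence a_n = −a_(n−1) + 2a_(n−2) for n ≥ 2; the numerator fixes a_0 = -1, a_1 = -1.
Iterating: -1, -1, -1, -1, -1, -1, -1, -1, -1, -1, -1, -1, -1, so a_12 = -1.

-1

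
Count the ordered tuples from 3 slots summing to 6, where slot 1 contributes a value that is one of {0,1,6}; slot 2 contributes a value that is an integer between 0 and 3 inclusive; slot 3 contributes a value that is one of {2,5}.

3

The generating function for the choices is (1 + z + z^6)·(1 + z + z^2 + z^3)·(z^2 + z^5); the count is [z^6].
(1 + z + z^6) has coefficients 1,1,0,0,0,0,1 for degrees 0…6.
(1 + z + z^2 + z^3) has coefficients 1,1,1,1,0,0,0 for degrees 0…6.
Finally multiplying by (z^2 + z^5), the product of all factors after the first has coefficients 0,0,1,1,1,2,1 for degrees 0…6.
[z^6] = 1·1 + 1·2 + 1·0 = 3.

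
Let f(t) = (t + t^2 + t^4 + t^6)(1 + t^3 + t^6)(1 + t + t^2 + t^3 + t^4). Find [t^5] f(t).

(t + t^2 + t^4 + t^6) has coefficients 0,1,1,0,1,0 for degrees 0…5.
(1 + t^3 + t^6) has coefficients 1,0,0,1,0,0 for degrees 0…5.
Finally multiplying by (1 + t + t^2 + t^3 + t^4), the product of all factors after the first has coefficients 1,1,1,2,2,1 for degrees 0…5.
[t^5] = 1·2 + 1·2 + 1·1 = 5.

5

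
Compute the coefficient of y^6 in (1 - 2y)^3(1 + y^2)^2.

12

(1 - 2y)^3 has coefficients 1,-6,12,-8 for degrees 0…3.
(1 + y^2)^2 has coefficients 1,0,2,0,1,0,0 for degrees 0…6.
[y^6] = 1·0 − 6·0 + 12·1 − 8·0 = 12.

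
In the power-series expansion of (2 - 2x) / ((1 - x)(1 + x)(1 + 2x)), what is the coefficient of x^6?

Partial fractions give a closed form: a_n = (-2)·(-1)^n + (4)·(-2)^n.
At n = 6: a_6 = 254.

254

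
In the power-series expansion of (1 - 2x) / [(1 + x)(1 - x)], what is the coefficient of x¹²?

Partial fractions give a closed form: a_n = (3/2)·(-1)^n + (-1/2)·1^n.
At n = 12: a_12 = 1.

1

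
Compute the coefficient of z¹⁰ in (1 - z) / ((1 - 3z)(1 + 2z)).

24234

The denominator gives the recurrence a_n = a_(n−1) + 6a_(n−2) for n ≥ 2; the numerator fixes a_0 = 1, a_1 = 0.
Iterating: 1, 0, 6, 6, 42, 78, 330, 798, 2778, 7566, 24234, so a_10 = 24234.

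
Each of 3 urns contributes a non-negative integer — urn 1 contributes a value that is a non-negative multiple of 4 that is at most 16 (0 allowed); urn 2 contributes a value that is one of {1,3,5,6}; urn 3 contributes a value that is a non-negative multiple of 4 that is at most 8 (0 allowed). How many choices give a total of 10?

2

The generating function for the choices is (1 + t^4 + t^8 + t^12 + t^16)·(t + t^3 + t^5 + t^6)·(1 + t^4 + t^8); the count is [t^10].
(1 + t^4 + t^8 + t^12 + t^16) has coefficients 1,0,0,0,1,0,0,0,1,0,0 for degrees 0…10.
(t + t^3 + t^5 + t^6) has coefficients 0,1,0,1,0,1,1,0,0,0,0 for degrees 0…10.
Finally multiplying by (1 + t^4 + t^8), the product of all factors after the first has coefficients 0,1,0,1,0,2,1,1,0,2,1 for degrees 0…10.
[t^10] = 1·1 + 1·1 + 1·0 = 2.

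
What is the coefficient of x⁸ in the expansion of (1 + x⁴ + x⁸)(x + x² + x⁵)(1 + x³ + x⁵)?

(1 + x⁴ + x⁸) has coefficients 1,0,0,0,1,0,0,0,1 for degrees 0…8.
(x + x² + x⁵) has coefficients 0,1,1,0,0,1,0,0,0 for degrees 0…8.
Finally multiplying by (1 + x³ + x⁵), the product of all factors after the first has coefficients 0,1,1,0,1,2,1,1,1 for degrees 0…8.
[x⁸] = 1·1 + 1·1 + 1·0 = 2.

2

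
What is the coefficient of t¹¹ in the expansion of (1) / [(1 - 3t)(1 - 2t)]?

527345

Partial fractions give a closed form: a_n = (3)·3^n + (-2)·2^n.
At n = 11: a_11 = 527345.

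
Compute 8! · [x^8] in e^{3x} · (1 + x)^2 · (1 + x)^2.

784161

The EGF product rule gives c_8 = Σ_{k_1+k_2+k_3=8} C(8; k_1,k_2,k_3) · ∏ g_i(k_i), where e^{3x} gives (3)^k; (1+x)^2 gives the falling factorial (2)_k; (1+x)^2 gives the falling factorial (2)_k.
g_1(k) for k = 0…8: 1, 3, 9, 27, 81, 243, 729, 2187, 6561.
g_2(k) for k = 0…8: 1, 2, 2, 0, 0, 0, 0, 0, 0.
g_3(k) for k = 0…8: 1, 2, 2, 0, 0, 0, 0, 0, 0.
First combine the last two factors: h(k) = Σ_j C(k,j)·g_2(j)·g_3(k−j) for k = 0…8: 1, 4, 12, 24, 24, 0, 0, 0, 0.
c_8 = Σ_k C(8,k)·g_1(k)·h(8−k) = 70·81·24 + 56·243·24 + 28·729·12 + 8·2187·4 + 1·6561·1 = 136080 + 326592 + 244944 + 69984 + 6561 = 784161.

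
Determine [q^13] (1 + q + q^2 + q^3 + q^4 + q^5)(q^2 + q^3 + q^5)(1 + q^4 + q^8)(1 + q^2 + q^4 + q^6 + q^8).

(1 + q + q^2 + q^3 + q^4 + q^5) has coefficients 1,1,1,1,1,1 for degrees 0…5.
(q^2 + q^3 + q^5) has coefficients 0,0,1,1,0,1,0,0,0,0,0,0,0,0 for degrees 0…13.
Multiplying by (1 + q^4 + q^8) gives running coefficients 0,0,1,1,0,1,1,1,0,1,1,1,0,1 for degrees 0…13.
Finally multiplying by (1 + q^2 + q^4 + q^6 + q^8), the product of all factors after the first has coefficients 0,0,1,1,1,2,2,3,2,4,3,5,2,5 for degrees 0…13.
[q^13] = 1·5 + 1·2 + 1·5 + 1·3 + 1·4 + 1·2 = 21.

21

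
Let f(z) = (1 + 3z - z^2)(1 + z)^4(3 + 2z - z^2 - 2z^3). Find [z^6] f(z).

(1 + 3z - z^2) has coefficients 1,3,-1 for degrees 0…2.
(1 + z)^4 has coefficients 1,4,6,4,1,0,0 for degrees 0…6.
Finally multiplying by (3 + 2z - z^2 - 2z^3), the product of all factors after the first has coefficients 3,14,25,18,-3,-14,-9 for degrees 0…6.
[z^6] = 1·(-9) + 3·(-14) − 1·(-3) = -48.

-48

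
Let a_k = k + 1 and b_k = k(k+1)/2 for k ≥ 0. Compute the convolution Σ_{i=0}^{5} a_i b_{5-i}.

70

This is [x^5] in the product of the two ordinary generating functions.
Σ = 1·15 + 2·10 + 3·6 + 4·3 + 5·1 + 6·0 = 70.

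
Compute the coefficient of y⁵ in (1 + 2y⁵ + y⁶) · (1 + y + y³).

2

(1 + 2y⁵ + y⁶) has coefficients 1,0,0,0,0,2 for degrees 0…5.
(1 + y + y³) has coefficients 1,1,0,1,0,0 for degrees 0…5.
[y⁵] = 1·0 + 2·1 = 2.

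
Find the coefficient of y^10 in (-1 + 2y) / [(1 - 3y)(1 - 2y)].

-59049

The denominator gives the recurrence a_n = 5a_(n−1) − 6a_(n−2) for n ≥ 2; the numerator fixes a_0 = -1, a_1 = -3.
Iterating: -1, -3, -9, -27, -81, -243, -729, -2187, -6561, -19683, -59049, so a_10 = -59049.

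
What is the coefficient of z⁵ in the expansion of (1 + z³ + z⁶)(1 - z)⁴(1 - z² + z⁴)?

(1 + z³ + z⁶) has coefficients 1,0,0,1,0,0 for degrees 0…5.
(1 - z)⁴ has coefficients 1,-4,6,-4,1,0 for degrees 0…5.
Finally multiplying by (1 - z² + z⁴), the product of all factors after the first has coefficients 1,-4,5,0,-4,0 for degrees 0…5.
[z⁵] = 1·0 + 1·5 = 5.

5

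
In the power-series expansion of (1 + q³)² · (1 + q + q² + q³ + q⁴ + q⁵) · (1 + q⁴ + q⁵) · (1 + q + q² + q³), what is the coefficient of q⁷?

(1 + q³)² has coefficients 1,0,0,2,0,0,1 for degrees 0…6.
(1 + q + q² + q³ + q⁴ + q⁵) has coefficients 1,1,1,1,1,1,0,0 for degrees 0…7.
Multiplying by (1 + q⁴ + q⁵) gives running coefficients 1,1,1,1,2,3,2,2 for degrees 0…7.
Finally multiplying by (1 + q + q² + q³), the product of all factors after the first has coefficients 1,2,3,4,5,7,8,9 for degrees 0…7.
[q⁷] = 1·9 + 2·5 + 1·2 = 21.

21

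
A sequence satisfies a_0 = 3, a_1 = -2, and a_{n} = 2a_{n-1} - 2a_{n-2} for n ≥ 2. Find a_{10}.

The ordinary generating function has denominator 1 - 2q + 2q^2.
Iterating the recurrence: a_0,…,a_{10} = 3, -2, -10, -16, -12, 8, 40, 64, 48, -32, -160.

-160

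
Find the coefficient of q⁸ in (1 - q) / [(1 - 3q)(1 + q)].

3281

The denominator gives the recurrence a_n = 2a_(n−1) + 3a_(n−2) for n ≥ 2; the numerator fixes a_0 = 1, a_1 = 1.
Iterating: 1, 1, 5, 13, 41, 121, 365, 1093, 3281, so a_8 = 3281.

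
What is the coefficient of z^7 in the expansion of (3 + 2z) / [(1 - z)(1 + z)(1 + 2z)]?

The denominator gives the recurrence a_n = −2a_(n−1) + a_(n−2) + 2a_(n−3) for n ≥ 3; the numerator fixes a_0 = 3, a_1 = -4, a_2 = 11.
Iterating: 3, -4, 11, -20, 43, -84, 171, -340, so a_7 = -340.

-340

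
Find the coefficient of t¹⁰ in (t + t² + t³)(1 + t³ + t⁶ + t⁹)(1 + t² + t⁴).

(t + t² + t³) has coefficients 0,1,1,1 for degrees 0…3.
(1 + t³ + t⁶ + t⁹) has coefficients 1,0,0,1,0,0,1,0,0,1,0 for degrees 0…10.
Finally multiplying by (1 + t² + t⁴), the product of all factors after the first has coefficients 1,0,1,1,1,1,1,1,1,1,1 for degrees 0…10.
[t¹⁰] = 1·1 + 1·1 + 1·1 = 3.

3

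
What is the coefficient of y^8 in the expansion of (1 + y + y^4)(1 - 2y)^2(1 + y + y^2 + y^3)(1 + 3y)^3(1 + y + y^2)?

(1 + y + y^4) has coefficients 1,1,0,0,1 for degrees 0…4.
(1 - 2y)^2 has coefficients 1,-4,4,0,0,0,0,0,0 for degrees 0…8.
Multiplying by (1 + y + y^2 + y^3) gives running coefficients 1,-3,1,1,0,4,0,0,0 for degrees 0…8.
Multiplying by (1 + 3y)^3 gives running coefficients 1,6,1,-44,-45,58,63,108,108 for degrees 0…8.
Finally multiplying by (1 + y + y^2), the product of all factors after the first has coefficients 1,7,8,-37,-88,-31,76,229,279 for degrees 0…8.
[y^8] = 1·279 + 1·229 + 1·(-88) = 420.

420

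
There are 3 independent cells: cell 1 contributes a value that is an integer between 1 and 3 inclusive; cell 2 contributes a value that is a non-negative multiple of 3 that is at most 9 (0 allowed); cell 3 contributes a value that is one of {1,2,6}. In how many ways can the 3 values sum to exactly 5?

2

The generating function for the choices is (x + x² + x³)·(1 + x³ + x⁶ + x⁹)·(x + x² + x⁶); the count is [x⁵].
(x + x² + x³) has coefficients 0,1,1,1 for degrees 0…3.
(1 + x³ + x⁶ + x⁹) has coefficients 1,0,0,1,0,0 for degrees 0…5.
Finally multiplying by (x + x² + x⁶), the product of all factors after the first has coefficients 0,1,1,0,1,1 for degrees 0…5.
[x⁵] = 1·1 + 1·0 + 1·1 = 2.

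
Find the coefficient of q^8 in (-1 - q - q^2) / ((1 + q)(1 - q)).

-2

The denominator gives the recurrence a_n = a_(n−2) for n ≥ 3; the numerator fixes a_0 = -1, a_1 = -1, a_2 = -2.
Iterating: -1, -1, -2, -1, -2, -1, -2, -1, -2, so a_8 = -2.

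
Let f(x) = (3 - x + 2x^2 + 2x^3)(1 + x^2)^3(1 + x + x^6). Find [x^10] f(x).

(3 - x + 2x^2 + 2x^3) has coefficients 3,-1,2,2 for degrees 0…3.
(1 + x^2)^3 has coefficients 1,0,3,0,3,0,1,0,0,0,0 for degrees 0…10.
Finally multiplying by (1 + x + x^6), the product of all factors after the first has coefficients 1,1,3,3,3,3,2,1,3,0,3 for degrees 0…10.
[x^10] = 3·3 − 1·0 + 2·3 + 2·1 = 17.

17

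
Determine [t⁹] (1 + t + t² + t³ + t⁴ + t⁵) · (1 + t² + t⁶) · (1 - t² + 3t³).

(1 + t + t² + t³ + t⁴ + t⁵) has coefficients 1,1,1,1,1,1 for degrees 0…5.
(1 + t² + t⁶) has coefficients 1,0,1,0,0,0,1,0,0,0 for degrees 0…9.
Finally multiplying by (1 - t² + 3t³), the product of all factors after the first has coefficients 1,0,0,3,-1,3,1,0,-1,3 for degrees 0…9.
[t⁹] = 1·3 + 1·(-1) + 1·0 + 1·1 + 1·3 + 1·(-1) = 5.

5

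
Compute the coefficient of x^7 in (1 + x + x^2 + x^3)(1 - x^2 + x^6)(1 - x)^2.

(1 + x + x^2 + x^3) has coefficients 1,1,1,1 for degrees 0…3.
(1 - x^2 + x^6) has coefficients 1,0,-1,0,0,0,1,0 for degrees 0…7.
Finally multiplying by (1 - x)^2, the product of all factors after the first has coefficients 1,-2,0,2,-1,0,1,-2 for degrees 0…7.
[x^7] = 1·(-2) + 1·1 + 1·0 + 1·(-1) = -2.

-2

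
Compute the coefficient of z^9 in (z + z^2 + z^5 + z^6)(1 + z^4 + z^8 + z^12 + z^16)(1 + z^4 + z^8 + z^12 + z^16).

(z + z^2 + z^5 + z^6) has coefficients 0,1,1,0,0,1,1 for degrees 0…6.
(1 + z^4 + z^8 + z^12 + z^16) has coefficients 1,0,0,0,1,0,0,0,1,0 for degrees 0…9.
Finally multiplying by (1 + z^4 + z^8 + z^12 + z^16), the product of all factors after the first has coefficients 1,0,0,0,2,0,0,0,3,0 for degrees 0…9.
[z^9] = 1·3 + 1·0 + 1·2 + 1·0 = 5.

5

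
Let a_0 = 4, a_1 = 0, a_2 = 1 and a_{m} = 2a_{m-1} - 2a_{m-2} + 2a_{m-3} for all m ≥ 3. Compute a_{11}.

The ordinary generating function has denominator 1 - 2x + 2x^2 - 2x^3.
Iterating the recurrence: a_0,…,a_{11} = 4, 0, 1, 10, 18, 18, 20, 40, 76, 112, 152, 232.

232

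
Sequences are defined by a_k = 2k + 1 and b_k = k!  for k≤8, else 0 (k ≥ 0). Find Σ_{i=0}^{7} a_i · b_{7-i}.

8072

This is [x^7] in the product of the two ordinary generating functions.
Σ = 1·5040 + 3·720 + 5·120 + 7·24 + 9·6 + 11·2 + 13·1 + 15·1 = 8072.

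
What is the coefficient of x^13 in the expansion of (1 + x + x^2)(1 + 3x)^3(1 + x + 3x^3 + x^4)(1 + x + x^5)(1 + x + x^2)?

(1 + x + x^2) has coefficients 1,1,1 for degrees 0…2.
(1 + 3x)^3 has coefficients 1,9,27,27,0,0,0,0,0,0,0,0,0,0 for degrees 0…13.
Multiplying by (1 + x + 3x^3 + x^4) gives running coefficients 1,10,36,57,55,90,108,27,0,0,0,0,0,0 for degrees 0…13.
Multiplying by (1 + x + x^5) gives running coefficients 1,11,46,93,112,146,208,171,84,55,90,108,27,0 for degrees 0…13.
Finally multiplying by (1 + x + x^2), the product of all factors after the first has coefficients 1,12,58,150,251,351,466,525,463,310,229,253,225,135 for degrees 0…13.
[x^13] = 1·135 + 1·225 + 1·253 = 613.

613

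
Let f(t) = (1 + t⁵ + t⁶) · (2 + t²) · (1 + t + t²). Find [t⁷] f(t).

5

(1 + t⁵ + t⁶) has coefficients 1,0,0,0,0,1,1 for degrees 0…6.
(2 + t²) has coefficients 2,0,1,0,0,0,0,0 for degrees 0…7.
Finally multiplying by (1 + t + t²), the product of all factors after the first has coefficients 2,2,3,1,1,0,0,0 for degrees 0…7.
[t⁷] = 1·0 + 1·3 + 1·2 = 5.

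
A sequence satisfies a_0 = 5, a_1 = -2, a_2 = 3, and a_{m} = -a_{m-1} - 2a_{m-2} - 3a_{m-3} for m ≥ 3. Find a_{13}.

419

The ordinary generating function has denominator 1 + q + 2q^2 + 3q^3.
Iterating the recurrence: a_0,…,a_{13} = 5, -2, 3, -14, 14, 5, 9, -61, 28, 67, 60, -278, -43, 419.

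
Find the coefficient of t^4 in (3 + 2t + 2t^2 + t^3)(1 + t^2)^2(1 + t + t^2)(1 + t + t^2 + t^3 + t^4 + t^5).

(3 + 2t + 2t^2 + t^3) has coefficients 3,2,2,1 for degrees 0…3.
(1 + t^2)^2 has coefficients 1,0,2,0,1 for degrees 0…4.
Multiplying by (1 + t + t^2) gives running coefficients 1,1,3,2,3 for degrees 0…4.
Finally multiplying by (1 + t + t^2 + t^3 + t^4 + t^5), the product of all factors after the first has coefficients 1,2,5,7,10 for degrees 0…4.
[t^4] = 3·10 + 2·7 + 2·5 + 1·2 = 56.

56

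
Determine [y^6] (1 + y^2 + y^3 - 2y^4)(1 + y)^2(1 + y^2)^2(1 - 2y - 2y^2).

(1 + y^2 + y^3 - 2y^4) has coefficients 1,0,1,1,-2 for degrees 0…4.
(1 + y)^2 has coefficients 1,2,1,0,0,0,0 for degrees 0…6.
Multiplying by (1 + y^2)^2 gives running coefficients 1,2,3,4,3,2,1 for degrees 0…6.
Finally multiplying by (1 - 2y - 2y^2), the product of all factors after the first has coefficients 1,0,-3,-6,-11,-12,-9 for degrees 0…6.
[y^6] = 1·(-9) + 1·(-11) + 1·(-6) − 2·(-3) = -20.

-20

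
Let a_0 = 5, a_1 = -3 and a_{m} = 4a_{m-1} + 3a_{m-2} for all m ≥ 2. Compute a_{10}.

202467

The ordinary generating function has denominator 1 - 4x - 3x^2.
Iterating the recurrence: a_0,…,a_{10} = 5, -3, 3, 3, 21, 93, 435, 2019, 9381, 43581, 202467.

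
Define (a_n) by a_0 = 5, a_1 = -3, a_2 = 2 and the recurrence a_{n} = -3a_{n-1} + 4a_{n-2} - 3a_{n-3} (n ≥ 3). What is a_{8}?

The ordinary generating function has denominator 1 + 3y - 4y^2 + 3y^3.
Iterating the recurrence: a_0,…,a_{8} = 5, -3, 2, -33, 116, -486, 2021, -8355, 34607.

34607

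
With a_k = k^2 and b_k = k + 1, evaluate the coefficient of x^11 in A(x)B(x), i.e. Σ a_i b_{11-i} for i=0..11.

Write out a_i and b_{11-i} for i = 0,…,11 and sum the products.
Σ = 0·12 + 1·11 + 4·10 + 9·9 + 16·8 + 25·7 + 36·6 + 49·5 + 64·4 + 81·3 + 100·2 + 121·1 = 1716.

1716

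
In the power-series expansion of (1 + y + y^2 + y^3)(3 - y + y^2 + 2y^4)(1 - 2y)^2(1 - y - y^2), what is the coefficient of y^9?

(1 + y + y^2 + y^3) has coefficients 1,1,1,1 for degrees 0…3.
(3 - y + y^2 + 2y^4) has coefficients 3,-1,1,0,2,0,0,0,0,0 for degrees 0…9.
Multiplying by (1 - 2y)^2 gives running coefficients 3,-13,17,-8,6,-8,8,0,0,0 for degrees 0…9.
Finally multiplying by (1 - y - y^2), the product of all factors after the first has coefficients 3,-16,27,-12,-3,-6,10,0,-8,0 for degrees 0…9.
[y^9] = 1·0 + 1·(-8) + 1·0 + 1·10 = 2.

2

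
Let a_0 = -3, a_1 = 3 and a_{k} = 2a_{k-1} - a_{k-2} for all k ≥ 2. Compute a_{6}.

33

The ordinary generating function has denominator 1 - 2z + z^2.
Iterating the recurrence: a_0,…,a_{6} = -3, 3, 9, 15, 21, 27, 33.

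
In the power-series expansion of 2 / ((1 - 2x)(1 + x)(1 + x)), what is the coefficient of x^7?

108

The denominator gives the recurrence a_n = 3a_(n−2) + 2a_(n−3) for n ≥ 3; the numerator fixes a_0 = 2, a_1 = 0, a_2 = 6.
Iterating: 2, 0, 6, 4, 18, 24, 62, 108, so a_7 = 108.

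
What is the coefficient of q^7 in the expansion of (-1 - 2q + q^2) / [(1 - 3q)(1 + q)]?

The denominator gives the recurrence a_n = 2a_(n−1) + 3a_(n−2) for n ≥ 3; the numerator fixes a_0 = -1, a_1 = -4, a_2 = -10.
Iterating: -1, -4, -10, -32, -94, -284, -850, -2552, so a_7 = -2552.

-2552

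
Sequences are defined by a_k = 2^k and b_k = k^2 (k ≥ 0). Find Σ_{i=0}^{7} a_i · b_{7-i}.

685

The convolution is the x^7 coefficient of A(x)B(x).
Σ = 1·49 + 2·36 + 4·25 + 8·16 + 16·9 + 32·4 + 64·1 + 128·0 = 685.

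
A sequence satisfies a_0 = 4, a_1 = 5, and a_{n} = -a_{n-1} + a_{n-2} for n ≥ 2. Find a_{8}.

-53

The ordinary generating function has denominator 1 + z - z^2.
Iterating the recurrence: a_0,…,a_{8} = 4, 5, -1, 6, -7, 13, -20, 33, -53.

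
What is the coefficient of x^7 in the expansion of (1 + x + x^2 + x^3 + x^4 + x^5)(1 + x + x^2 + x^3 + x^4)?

(1 + x + x^2 + x^3 + x^4 + x^5) has coefficients 1,1,1,1,1,1 for degrees 0…5.
(1 + x + x^2 + x^3 + x^4) has coefficients 1,1,1,1,1,0,0,0 for degrees 0…7.
[x^7] = 1·0 + 1·0 + 1·0 + 1·1 + 1·1 + 1·1 = 3.

3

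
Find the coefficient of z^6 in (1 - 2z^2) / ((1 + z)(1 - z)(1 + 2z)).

Partial fractions give a closed form: a_n = (1/2)·(-1)^n + (-1/6)·1^n + (2/3)·(-2)^n.
At n = 6: a_6 = 43.

43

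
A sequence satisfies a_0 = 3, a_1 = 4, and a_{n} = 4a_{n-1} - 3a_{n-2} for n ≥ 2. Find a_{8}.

The ordinary generating function has denominator 1 - 4x + 3x^2.
Iterating the recurrence: a_0,…,a_{8} = 3, 4, 7, 16, 43, 124, 367, 1096, 3283.

3283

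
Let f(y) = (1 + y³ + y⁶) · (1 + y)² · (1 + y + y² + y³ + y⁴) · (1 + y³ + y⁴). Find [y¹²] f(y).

(1 + y³ + y⁶) has coefficients 1,0,0,1,0,0,1 for degrees 0…6.
(1 + y)² has coefficients 1,2,1,0,0,0,0,0,0,0,0,0,0 for degrees 0…12.
Multiplying by (1 + y + y² + y³ + y⁴) gives running coefficients 1,3,4,4,4,3,1,0,0,0,0,0,0 for degrees 0…12.
Finally multiplying by (1 + y³ + y⁴), the product of all factors after the first has coefficients 1,3,4,5,8,10,9,8,7,4,1,0,0 for degrees 0…12.
[y¹²] = 1·0 + 1·4 + 1·9 = 13.

13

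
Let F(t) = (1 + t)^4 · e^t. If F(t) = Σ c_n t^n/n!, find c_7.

The EGF product rule gives c_7 = Σ_{k_1+k_2=7} C(7; k_1,k_2) · ∏ g_i(k_i), where (1+t)^4 gives the falling factorial (4)_k; e^t gives (1)^k.
g_1(k) for k = 0…7: 1, 4, 12, 24, 24, 0, 0, 0.
g_2(k) for k = 0…7: 1, 1, 1, 1, 1, 1, 1, 1.
c_7 = Σ_k C(7,k)·g_1(k)·g_2(7−k) = 1·1·1 + 7·4·1 + 21·12·1 + 35·24·1 + 35·24·1 = 1 + 28 + 252 + 840 + 840 = 1961.

1961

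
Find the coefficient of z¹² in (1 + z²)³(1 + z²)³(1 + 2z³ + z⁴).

16

(1 + z²)³ has coefficients 1,0,3,0,3,0,1 for degrees 0…6.
(1 + z²)³ has coefficients 1,0,3,0,3,0,1,0,0,0,0,0,0 for degrees 0…12.
Finally multiplying by (1 + 2z³ + z⁴), the product of all factors after the first has coefficients 1,0,3,2,4,6,4,6,3,2,1,0,0 for degrees 0…12.
[z¹²] = 1·0 + 3·1 + 3·3 + 1·4 = 16.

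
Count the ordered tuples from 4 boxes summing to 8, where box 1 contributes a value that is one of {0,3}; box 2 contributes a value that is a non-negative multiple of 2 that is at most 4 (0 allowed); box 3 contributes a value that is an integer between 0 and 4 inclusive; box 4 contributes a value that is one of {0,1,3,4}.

The generating function for the choices is (1 + z^3)·(1 + z^2 + z^4)·(1 + z + z^2 + z^3 + z^4)·(1 + z + z^3 + z^4); the count is [z^8].
(1 + z^3) has coefficients 1,0,0,1 for degrees 0…3.
(1 + z^2 + z^4) has coefficients 1,0,1,0,1,0,0,0,0 for degrees 0…8.
Multiplying by (1 + z + z^2 + z^3 + z^4) gives running coefficients 1,1,2,2,3,2,2,1,1 for degrees 0…8.
Finally multiplying by (1 + z + z^3 + z^4), the product of all factors after the first has coefficients 1,2,3,5,7,8,8,8,7 for degrees 0…8.
[z^8] = 1·7 + 1·8 = 15.

15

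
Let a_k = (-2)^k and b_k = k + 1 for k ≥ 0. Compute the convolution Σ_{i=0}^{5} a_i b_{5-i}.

-12

This is [x^5] in the product of the two ordinary generating functions.
Σ = 1·6 − 2·5 + 4·4 − 8·3 + 16·2 − 32·1 = -12.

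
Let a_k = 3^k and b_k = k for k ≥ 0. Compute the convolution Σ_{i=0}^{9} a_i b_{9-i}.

14757

This is [x^9] in the product of the two ordinary generating functions.
Σ = 1·9 + 3·8 + 9·7 + 27·6 + 81·5 + 243·4 + 729·3 + 2187·2 + 6561·1 + 19683·0 = 14757.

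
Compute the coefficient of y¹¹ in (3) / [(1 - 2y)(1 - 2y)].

The denominator gives the recurrence a_n = 4a_(n−1) − 4a_(n−2) for n ≥ 2; the numerator fixes a_0 = 3, a_1 = 12.
Iterating: 3, 12, 36, 96, 240, 576, 1344, 3072, 6912, 15360, 33792, 73728, so a_11 = 73728.

73728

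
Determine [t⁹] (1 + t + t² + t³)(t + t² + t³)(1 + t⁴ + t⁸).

3

(1 + t + t² + t³) has coefficients 1,1,1,1 for degrees 0…3.
(t + t² + t³) has coefficients 0,1,1,1,0,0,0,0,0,0 for degrees 0…9.
Finally multiplying by (1 + t⁴ + t⁸), the product of all factors after the first has coefficients 0,1,1,1,0,1,1,1,0,1 for degrees 0…9.
[t⁹] = 1·1 + 1·0 + 1·1 + 1·1 = 3.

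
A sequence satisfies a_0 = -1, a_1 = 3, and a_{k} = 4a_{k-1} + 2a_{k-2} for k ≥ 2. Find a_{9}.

The ordinary generating function has denominator 1 - 4x - 2x^2.
Iterating the recurrence: a_0,…,a_{9} = -1, 3, 10, 46, 204, 908, 4040, 17976, 79984, 355888.

355888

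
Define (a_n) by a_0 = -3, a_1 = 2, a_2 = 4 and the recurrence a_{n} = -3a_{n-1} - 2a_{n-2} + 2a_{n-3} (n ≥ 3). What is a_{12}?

The ordinary generating function has denominator 1 + 3z + 2z^2 - 2z^3.
Iterating the recurrence: a_0,…,a_{12} = -3, 2, 4, -22, 62, -134, 234, -310, 194, 506, -2526, 6954, -14798.

-14798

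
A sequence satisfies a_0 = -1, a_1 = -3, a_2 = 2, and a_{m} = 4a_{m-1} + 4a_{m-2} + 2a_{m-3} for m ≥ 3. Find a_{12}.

-7354000

The ordinary generating function has denominator 1 - 4q - 4q^2 - 2q^3.
Iterating the recurrence: a_0,…,a_{12} = -1, -3, 2, -6, -22, -108, -532, -2604, -12760, -62520, -306328, -1500912, -7354000.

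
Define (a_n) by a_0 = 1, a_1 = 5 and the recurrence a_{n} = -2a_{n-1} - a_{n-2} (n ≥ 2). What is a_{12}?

The ordinary generating function has denominator 1 + 2x + x^2.
Iterating the recurrence: a_0,…,a_{12} = 1, 5, -11, 17, -23, 29, -35, 41, -47, 53, -59, 65, -71.

-71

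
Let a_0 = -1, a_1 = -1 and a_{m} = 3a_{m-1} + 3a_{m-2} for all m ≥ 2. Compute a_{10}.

-239841

The ordinary generating function has denominator 1 - 3q - 3q^2.
Iterating the recurrence: a_0,…,a_{10} = -1, -1, -6, -21, -81, -306, -1161, -4401, -16686, -63261, -239841.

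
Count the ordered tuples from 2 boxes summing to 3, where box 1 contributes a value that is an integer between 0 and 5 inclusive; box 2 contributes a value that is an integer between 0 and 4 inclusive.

4

The generating function for the choices is (1 + z + z² + z³ + z⁴ + z⁵)·(1 + z + z² + z³ + z⁴); the count is [z³].
(1 + z + z² + z³ + z⁴ + z⁵) has coefficients 1,1,1,1 for degrees 0…3.
(1 + z + z² + z³ + z⁴) has coefficients 1,1,1,1 for degrees 0…3.
[z³] = 1·1 + 1·1 + 1·1 + 1·1 = 4.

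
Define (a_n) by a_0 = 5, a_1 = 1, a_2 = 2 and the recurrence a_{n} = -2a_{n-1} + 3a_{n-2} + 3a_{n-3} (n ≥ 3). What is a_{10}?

-10774

The ordinary generating function has denominator 1 + 2x - 3x^2 - 3x^3.
Iterating the recurrence: a_0,…,a_{10} = 5, 1, 2, 14, -19, 86, -187, 575, -1453, 4070, -10774.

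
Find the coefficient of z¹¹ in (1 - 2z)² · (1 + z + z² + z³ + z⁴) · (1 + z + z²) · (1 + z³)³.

17

(1 - 2z)² has coefficients 1,-4,4 for degrees 0…2.
(1 + z + z² + z³ + z⁴) has coefficients 1,1,1,1,1,0,0,0,0,0,0,0 for degrees 0…11.
Multiplying by (1 + z + z²) gives running coefficients 1,2,3,3,3,2,1,0,0,0,0,0 for degrees 0…11.
Finally multiplying by (1 + z³)³, the product of all factors after the first has coefficients 1,2,3,6,9,11,13,15,15,13,11,9 for degrees 0…11.
[z¹¹] = 1·9 − 4·11 + 4·13 = 17.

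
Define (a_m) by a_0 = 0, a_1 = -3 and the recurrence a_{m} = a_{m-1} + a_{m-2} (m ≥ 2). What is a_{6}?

The ordinary generating function has denominator 1 - z - z^2.
Iterating the recurrence: a_0,…,a_{6} = 0, -3, -3, -6, -9, -15, -24.

-24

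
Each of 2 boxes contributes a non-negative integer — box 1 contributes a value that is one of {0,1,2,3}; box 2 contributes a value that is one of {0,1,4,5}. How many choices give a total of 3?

The generating function for the choices is (1 + z + z^2 + z^3)·(1 + z + z^4 + z^5); the count is [z^3].
(1 + z + z^2 + z^3) has coefficients 1,1,1,1 for degrees 0…3.
(1 + z + z^4 + z^5) has coefficients 1,1,0,0 for degrees 0…3.
[z^3] = 1·0 + 1·0 + 1·1 + 1·1 = 2.

2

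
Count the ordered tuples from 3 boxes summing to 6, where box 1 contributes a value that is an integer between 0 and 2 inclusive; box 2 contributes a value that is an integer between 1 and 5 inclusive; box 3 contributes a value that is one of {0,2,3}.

8

The generating function for the choices is (1 + q + q^2)·(q + q^2 + q^3 + q^4 + q^5)·(1 + q^2 + q^3); the count is [q^6].
(1 + q + q^2) has coefficients 1,1,1 for degrees 0…2.
(q + q^2 + q^3 + q^4 + q^5) has coefficients 0,1,1,1,1,1,0 for degrees 0…6.
Finally multiplying by (1 + q^2 + q^3), the product of all factors after the first has coefficients 0,1,1,2,3,3,2 for degrees 0…6.
[q^6] = 1·2 + 1·3 + 1·3 = 8.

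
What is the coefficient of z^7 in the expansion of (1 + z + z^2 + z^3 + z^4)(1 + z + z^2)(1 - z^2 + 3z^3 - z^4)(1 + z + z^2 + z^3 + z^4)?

23

(1 + z + z^2 + z^3 + z^4) has coefficients 1,1,1,1,1 for degrees 0…4.
(1 + z + z^2) has coefficients 1,1,1,0,0,0,0,0 for degrees 0…7.
Multiplying by (1 - z^2 + 3z^3 - z^4) gives running coefficients 1,1,0,2,1,2,-1,0 for degrees 0…7.
Finally multiplying by (1 + z + z^2 + z^3 + z^4), the product of all factors after the first has coefficients 1,2,2,4,5,6,4,4 for degrees 0…7.
[z^7] = 1·4 + 1·4 + 1·6 + 1·5 + 1·4 = 23.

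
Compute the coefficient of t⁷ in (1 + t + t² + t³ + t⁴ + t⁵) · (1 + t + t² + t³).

(1 + t + t² + t³ + t⁴ + t⁵) has coefficients 1,1,1,1,1,1 for degrees 0…5.
(1 + t + t² + t³) has coefficients 1,1,1,1,0,0,0,0 for degrees 0…7.
[t⁷] = 1·0 + 1·0 + 1·0 + 1·0 + 1·1 + 1·1 = 2.

2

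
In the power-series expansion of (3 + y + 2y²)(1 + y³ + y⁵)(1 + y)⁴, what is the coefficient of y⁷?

43

(3 + y + 2y²) has coefficients 3,1,2 for degrees 0…2.
(1 + y³ + y⁵) has coefficients 1,0,0,1,0,1,0,0 for degrees 0…7.
Finally multiplying by (1 + y)⁴, the product of all factors after the first has coefficients 1,4,6,5,5,7,8,7 for degrees 0…7.
[y⁷] = 3·7 + 1·8 + 2·7 = 43.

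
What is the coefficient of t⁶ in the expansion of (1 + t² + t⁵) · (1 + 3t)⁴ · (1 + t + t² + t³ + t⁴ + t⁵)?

524

(1 + t² + t⁵) has coefficients 1,0,1,0,0,1 for degrees 0…5.
(1 + 3t)⁴ has coefficients 1,12,54,108,81,0,0 for degrees 0…6.
Finally multiplying by (1 + t + t² + t³ + t⁴ + t⁵), the product of all factors after the first has coefficients 1,13,67,175,256,256,255 for degrees 0…6.
[t⁶] = 1·255 + 1·256 + 1·13 = 524.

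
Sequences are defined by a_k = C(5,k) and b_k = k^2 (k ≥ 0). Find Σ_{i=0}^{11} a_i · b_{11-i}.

This is [x^11] in the product of the two ordinary generating functions.
Σ = 1·121 + 5·100 + 10·81 + 10·64 + 5·49 + 1·36 + 0·25 + 0·16 + 0·9 + 0·4 + 0·1 + 0·0 = 2352.

2352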